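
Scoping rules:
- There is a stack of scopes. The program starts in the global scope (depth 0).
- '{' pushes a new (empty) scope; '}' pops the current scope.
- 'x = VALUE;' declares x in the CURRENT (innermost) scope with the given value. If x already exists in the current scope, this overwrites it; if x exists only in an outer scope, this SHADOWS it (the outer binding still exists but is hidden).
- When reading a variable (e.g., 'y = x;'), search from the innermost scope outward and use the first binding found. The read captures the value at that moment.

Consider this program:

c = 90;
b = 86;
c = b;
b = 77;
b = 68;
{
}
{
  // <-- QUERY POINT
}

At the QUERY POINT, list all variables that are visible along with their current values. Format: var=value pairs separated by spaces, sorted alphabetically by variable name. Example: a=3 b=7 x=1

Answer: b=68 c=86

Derivation:
Step 1: declare c=90 at depth 0
Step 2: declare b=86 at depth 0
Step 3: declare c=(read b)=86 at depth 0
Step 4: declare b=77 at depth 0
Step 5: declare b=68 at depth 0
Step 6: enter scope (depth=1)
Step 7: exit scope (depth=0)
Step 8: enter scope (depth=1)
Visible at query point: b=68 c=86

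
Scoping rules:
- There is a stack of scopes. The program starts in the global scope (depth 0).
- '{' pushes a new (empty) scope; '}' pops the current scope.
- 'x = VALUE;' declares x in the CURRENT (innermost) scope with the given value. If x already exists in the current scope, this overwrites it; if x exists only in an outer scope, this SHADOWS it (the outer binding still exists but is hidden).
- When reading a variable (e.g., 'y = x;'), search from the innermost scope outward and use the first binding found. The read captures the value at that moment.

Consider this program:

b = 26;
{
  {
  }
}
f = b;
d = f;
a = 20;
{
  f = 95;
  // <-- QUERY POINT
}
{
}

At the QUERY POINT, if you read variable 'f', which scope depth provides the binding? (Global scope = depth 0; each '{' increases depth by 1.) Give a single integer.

Answer: 1

Derivation:
Step 1: declare b=26 at depth 0
Step 2: enter scope (depth=1)
Step 3: enter scope (depth=2)
Step 4: exit scope (depth=1)
Step 5: exit scope (depth=0)
Step 6: declare f=(read b)=26 at depth 0
Step 7: declare d=(read f)=26 at depth 0
Step 8: declare a=20 at depth 0
Step 9: enter scope (depth=1)
Step 10: declare f=95 at depth 1
Visible at query point: a=20 b=26 d=26 f=95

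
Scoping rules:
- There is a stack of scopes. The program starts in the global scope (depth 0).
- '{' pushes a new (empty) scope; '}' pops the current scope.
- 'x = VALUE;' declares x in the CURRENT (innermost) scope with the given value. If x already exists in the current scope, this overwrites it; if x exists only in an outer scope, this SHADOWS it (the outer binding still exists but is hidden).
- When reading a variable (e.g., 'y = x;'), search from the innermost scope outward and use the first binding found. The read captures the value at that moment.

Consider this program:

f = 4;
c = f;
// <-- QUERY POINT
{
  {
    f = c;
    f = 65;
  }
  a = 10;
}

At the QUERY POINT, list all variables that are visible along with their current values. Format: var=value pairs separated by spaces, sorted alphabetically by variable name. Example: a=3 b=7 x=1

Step 1: declare f=4 at depth 0
Step 2: declare c=(read f)=4 at depth 0
Visible at query point: c=4 f=4

Answer: c=4 f=4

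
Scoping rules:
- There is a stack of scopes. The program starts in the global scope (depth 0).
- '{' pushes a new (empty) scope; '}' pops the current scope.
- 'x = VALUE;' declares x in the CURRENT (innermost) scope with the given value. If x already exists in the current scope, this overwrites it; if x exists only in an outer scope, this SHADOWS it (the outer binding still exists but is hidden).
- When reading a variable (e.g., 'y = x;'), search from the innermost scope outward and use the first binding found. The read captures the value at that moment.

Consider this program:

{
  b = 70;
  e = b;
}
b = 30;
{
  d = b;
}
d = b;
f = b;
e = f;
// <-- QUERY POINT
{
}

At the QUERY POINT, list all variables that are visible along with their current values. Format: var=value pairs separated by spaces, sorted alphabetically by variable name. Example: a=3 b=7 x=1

Step 1: enter scope (depth=1)
Step 2: declare b=70 at depth 1
Step 3: declare e=(read b)=70 at depth 1
Step 4: exit scope (depth=0)
Step 5: declare b=30 at depth 0
Step 6: enter scope (depth=1)
Step 7: declare d=(read b)=30 at depth 1
Step 8: exit scope (depth=0)
Step 9: declare d=(read b)=30 at depth 0
Step 10: declare f=(read b)=30 at depth 0
Step 11: declare e=(read f)=30 at depth 0
Visible at query point: b=30 d=30 e=30 f=30

Answer: b=30 d=30 e=30 f=30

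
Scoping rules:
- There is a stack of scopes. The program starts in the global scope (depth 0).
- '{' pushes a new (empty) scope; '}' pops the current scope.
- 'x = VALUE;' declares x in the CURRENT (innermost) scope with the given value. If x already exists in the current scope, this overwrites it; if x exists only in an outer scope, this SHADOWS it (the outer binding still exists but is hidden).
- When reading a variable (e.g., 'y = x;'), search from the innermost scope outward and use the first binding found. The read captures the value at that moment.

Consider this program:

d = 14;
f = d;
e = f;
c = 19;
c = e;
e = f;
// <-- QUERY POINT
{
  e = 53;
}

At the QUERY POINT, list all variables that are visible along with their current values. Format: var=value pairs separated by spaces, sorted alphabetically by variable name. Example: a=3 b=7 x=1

Answer: c=14 d=14 e=14 f=14

Derivation:
Step 1: declare d=14 at depth 0
Step 2: declare f=(read d)=14 at depth 0
Step 3: declare e=(read f)=14 at depth 0
Step 4: declare c=19 at depth 0
Step 5: declare c=(read e)=14 at depth 0
Step 6: declare e=(read f)=14 at depth 0
Visible at query point: c=14 d=14 e=14 f=14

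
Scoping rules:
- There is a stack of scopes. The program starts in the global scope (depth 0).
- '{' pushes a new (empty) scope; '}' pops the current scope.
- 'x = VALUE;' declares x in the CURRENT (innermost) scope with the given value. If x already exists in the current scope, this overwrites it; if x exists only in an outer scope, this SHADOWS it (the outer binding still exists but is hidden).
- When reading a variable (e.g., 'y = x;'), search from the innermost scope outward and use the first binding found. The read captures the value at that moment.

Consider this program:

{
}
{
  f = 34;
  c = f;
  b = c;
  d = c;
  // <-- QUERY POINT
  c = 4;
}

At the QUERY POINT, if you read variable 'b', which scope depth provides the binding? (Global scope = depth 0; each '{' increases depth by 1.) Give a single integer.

Step 1: enter scope (depth=1)
Step 2: exit scope (depth=0)
Step 3: enter scope (depth=1)
Step 4: declare f=34 at depth 1
Step 5: declare c=(read f)=34 at depth 1
Step 6: declare b=(read c)=34 at depth 1
Step 7: declare d=(read c)=34 at depth 1
Visible at query point: b=34 c=34 d=34 f=34

Answer: 1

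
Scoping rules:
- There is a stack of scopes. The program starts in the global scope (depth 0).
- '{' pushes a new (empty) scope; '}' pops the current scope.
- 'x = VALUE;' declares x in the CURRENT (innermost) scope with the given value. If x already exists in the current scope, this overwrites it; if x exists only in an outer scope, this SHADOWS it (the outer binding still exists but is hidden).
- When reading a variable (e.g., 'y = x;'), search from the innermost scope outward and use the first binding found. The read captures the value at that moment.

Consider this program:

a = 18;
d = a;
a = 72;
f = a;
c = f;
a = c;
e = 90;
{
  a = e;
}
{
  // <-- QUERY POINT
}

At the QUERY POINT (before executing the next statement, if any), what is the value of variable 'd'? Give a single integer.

Answer: 18

Derivation:
Step 1: declare a=18 at depth 0
Step 2: declare d=(read a)=18 at depth 0
Step 3: declare a=72 at depth 0
Step 4: declare f=(read a)=72 at depth 0
Step 5: declare c=(read f)=72 at depth 0
Step 6: declare a=(read c)=72 at depth 0
Step 7: declare e=90 at depth 0
Step 8: enter scope (depth=1)
Step 9: declare a=(read e)=90 at depth 1
Step 10: exit scope (depth=0)
Step 11: enter scope (depth=1)
Visible at query point: a=72 c=72 d=18 e=90 f=72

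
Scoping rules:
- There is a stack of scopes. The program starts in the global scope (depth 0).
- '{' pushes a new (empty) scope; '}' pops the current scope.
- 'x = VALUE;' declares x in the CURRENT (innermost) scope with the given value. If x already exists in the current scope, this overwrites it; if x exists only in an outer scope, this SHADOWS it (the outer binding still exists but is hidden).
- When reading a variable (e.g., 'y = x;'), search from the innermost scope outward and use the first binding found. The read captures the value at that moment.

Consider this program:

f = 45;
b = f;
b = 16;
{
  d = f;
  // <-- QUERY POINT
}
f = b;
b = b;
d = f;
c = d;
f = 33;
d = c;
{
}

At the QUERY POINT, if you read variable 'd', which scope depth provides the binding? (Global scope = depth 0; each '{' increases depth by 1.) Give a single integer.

Answer: 1

Derivation:
Step 1: declare f=45 at depth 0
Step 2: declare b=(read f)=45 at depth 0
Step 3: declare b=16 at depth 0
Step 4: enter scope (depth=1)
Step 5: declare d=(read f)=45 at depth 1
Visible at query point: b=16 d=45 f=45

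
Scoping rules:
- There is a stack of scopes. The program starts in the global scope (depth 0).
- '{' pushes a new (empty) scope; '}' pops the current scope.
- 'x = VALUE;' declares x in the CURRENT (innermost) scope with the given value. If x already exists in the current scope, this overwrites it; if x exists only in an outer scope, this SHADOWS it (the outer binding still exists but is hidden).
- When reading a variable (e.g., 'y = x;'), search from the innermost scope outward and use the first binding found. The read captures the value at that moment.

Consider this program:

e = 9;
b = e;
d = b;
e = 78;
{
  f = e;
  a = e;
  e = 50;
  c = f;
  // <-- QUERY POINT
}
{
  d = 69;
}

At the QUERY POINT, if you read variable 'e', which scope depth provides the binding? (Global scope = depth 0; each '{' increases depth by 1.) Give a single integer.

Step 1: declare e=9 at depth 0
Step 2: declare b=(read e)=9 at depth 0
Step 3: declare d=(read b)=9 at depth 0
Step 4: declare e=78 at depth 0
Step 5: enter scope (depth=1)
Step 6: declare f=(read e)=78 at depth 1
Step 7: declare a=(read e)=78 at depth 1
Step 8: declare e=50 at depth 1
Step 9: declare c=(read f)=78 at depth 1
Visible at query point: a=78 b=9 c=78 d=9 e=50 f=78

Answer: 1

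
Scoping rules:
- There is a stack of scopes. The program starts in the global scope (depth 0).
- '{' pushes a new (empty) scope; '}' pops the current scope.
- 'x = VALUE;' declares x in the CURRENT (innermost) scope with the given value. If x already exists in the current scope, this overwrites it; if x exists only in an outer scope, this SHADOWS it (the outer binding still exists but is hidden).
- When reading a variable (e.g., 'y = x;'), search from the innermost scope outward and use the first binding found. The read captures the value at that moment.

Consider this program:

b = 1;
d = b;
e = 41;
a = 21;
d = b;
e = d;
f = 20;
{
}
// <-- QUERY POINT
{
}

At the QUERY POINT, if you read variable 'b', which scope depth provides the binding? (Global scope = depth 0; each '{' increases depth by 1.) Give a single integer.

Answer: 0

Derivation:
Step 1: declare b=1 at depth 0
Step 2: declare d=(read b)=1 at depth 0
Step 3: declare e=41 at depth 0
Step 4: declare a=21 at depth 0
Step 5: declare d=(read b)=1 at depth 0
Step 6: declare e=(read d)=1 at depth 0
Step 7: declare f=20 at depth 0
Step 8: enter scope (depth=1)
Step 9: exit scope (depth=0)
Visible at query point: a=21 b=1 d=1 e=1 f=20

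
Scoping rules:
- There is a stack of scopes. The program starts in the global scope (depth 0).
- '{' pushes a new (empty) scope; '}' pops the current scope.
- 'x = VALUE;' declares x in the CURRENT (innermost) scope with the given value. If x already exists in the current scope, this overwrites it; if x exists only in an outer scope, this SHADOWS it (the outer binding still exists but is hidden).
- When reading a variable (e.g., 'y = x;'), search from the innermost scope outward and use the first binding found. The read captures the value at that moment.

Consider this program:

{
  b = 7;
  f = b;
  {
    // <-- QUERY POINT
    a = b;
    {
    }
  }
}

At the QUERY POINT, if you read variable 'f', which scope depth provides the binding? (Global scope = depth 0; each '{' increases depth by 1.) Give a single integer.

Answer: 1

Derivation:
Step 1: enter scope (depth=1)
Step 2: declare b=7 at depth 1
Step 3: declare f=(read b)=7 at depth 1
Step 4: enter scope (depth=2)
Visible at query point: b=7 f=7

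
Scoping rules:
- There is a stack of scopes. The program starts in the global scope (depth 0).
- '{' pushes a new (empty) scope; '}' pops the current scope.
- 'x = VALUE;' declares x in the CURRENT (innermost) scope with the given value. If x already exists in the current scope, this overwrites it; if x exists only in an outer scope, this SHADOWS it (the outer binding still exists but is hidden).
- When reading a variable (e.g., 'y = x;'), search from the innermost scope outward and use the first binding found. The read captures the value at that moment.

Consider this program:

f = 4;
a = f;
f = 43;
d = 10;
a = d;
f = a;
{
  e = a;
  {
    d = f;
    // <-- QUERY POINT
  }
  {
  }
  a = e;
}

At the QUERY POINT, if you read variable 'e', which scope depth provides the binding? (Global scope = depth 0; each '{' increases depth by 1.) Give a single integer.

Step 1: declare f=4 at depth 0
Step 2: declare a=(read f)=4 at depth 0
Step 3: declare f=43 at depth 0
Step 4: declare d=10 at depth 0
Step 5: declare a=(read d)=10 at depth 0
Step 6: declare f=(read a)=10 at depth 0
Step 7: enter scope (depth=1)
Step 8: declare e=(read a)=10 at depth 1
Step 9: enter scope (depth=2)
Step 10: declare d=(read f)=10 at depth 2
Visible at query point: a=10 d=10 e=10 f=10

Answer: 1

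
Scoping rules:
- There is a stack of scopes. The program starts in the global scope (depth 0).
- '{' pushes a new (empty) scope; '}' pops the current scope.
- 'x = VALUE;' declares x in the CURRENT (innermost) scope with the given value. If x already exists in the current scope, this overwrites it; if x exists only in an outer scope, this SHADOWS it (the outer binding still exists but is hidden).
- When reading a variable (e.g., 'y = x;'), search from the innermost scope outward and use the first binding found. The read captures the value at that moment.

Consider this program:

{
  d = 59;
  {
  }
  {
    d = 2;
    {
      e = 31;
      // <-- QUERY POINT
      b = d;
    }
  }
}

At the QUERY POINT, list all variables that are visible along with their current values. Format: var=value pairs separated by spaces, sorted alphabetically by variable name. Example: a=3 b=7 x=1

Answer: d=2 e=31

Derivation:
Step 1: enter scope (depth=1)
Step 2: declare d=59 at depth 1
Step 3: enter scope (depth=2)
Step 4: exit scope (depth=1)
Step 5: enter scope (depth=2)
Step 6: declare d=2 at depth 2
Step 7: enter scope (depth=3)
Step 8: declare e=31 at depth 3
Visible at query point: d=2 e=31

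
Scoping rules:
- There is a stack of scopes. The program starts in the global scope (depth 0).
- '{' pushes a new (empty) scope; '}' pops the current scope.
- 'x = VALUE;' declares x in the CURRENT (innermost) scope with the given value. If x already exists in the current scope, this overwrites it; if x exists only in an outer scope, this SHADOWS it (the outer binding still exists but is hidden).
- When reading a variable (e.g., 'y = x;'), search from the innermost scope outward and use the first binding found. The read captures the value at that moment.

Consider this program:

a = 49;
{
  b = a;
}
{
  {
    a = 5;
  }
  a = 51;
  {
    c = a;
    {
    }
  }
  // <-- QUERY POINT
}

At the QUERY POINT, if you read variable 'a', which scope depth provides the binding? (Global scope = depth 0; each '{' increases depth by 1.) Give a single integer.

Answer: 1

Derivation:
Step 1: declare a=49 at depth 0
Step 2: enter scope (depth=1)
Step 3: declare b=(read a)=49 at depth 1
Step 4: exit scope (depth=0)
Step 5: enter scope (depth=1)
Step 6: enter scope (depth=2)
Step 7: declare a=5 at depth 2
Step 8: exit scope (depth=1)
Step 9: declare a=51 at depth 1
Step 10: enter scope (depth=2)
Step 11: declare c=(read a)=51 at depth 2
Step 12: enter scope (depth=3)
Step 13: exit scope (depth=2)
Step 14: exit scope (depth=1)
Visible at query point: a=51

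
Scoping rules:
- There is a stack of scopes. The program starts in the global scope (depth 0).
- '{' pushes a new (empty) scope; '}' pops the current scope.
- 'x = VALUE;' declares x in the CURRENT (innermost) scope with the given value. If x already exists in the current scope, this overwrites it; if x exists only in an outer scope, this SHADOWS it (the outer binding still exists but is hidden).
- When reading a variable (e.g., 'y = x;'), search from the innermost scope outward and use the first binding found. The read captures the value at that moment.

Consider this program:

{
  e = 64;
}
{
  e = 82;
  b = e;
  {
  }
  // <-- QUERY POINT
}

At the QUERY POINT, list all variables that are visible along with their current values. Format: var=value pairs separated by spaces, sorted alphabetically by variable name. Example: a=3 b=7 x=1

Answer: b=82 e=82

Derivation:
Step 1: enter scope (depth=1)
Step 2: declare e=64 at depth 1
Step 3: exit scope (depth=0)
Step 4: enter scope (depth=1)
Step 5: declare e=82 at depth 1
Step 6: declare b=(read e)=82 at depth 1
Step 7: enter scope (depth=2)
Step 8: exit scope (depth=1)
Visible at query point: b=82 e=82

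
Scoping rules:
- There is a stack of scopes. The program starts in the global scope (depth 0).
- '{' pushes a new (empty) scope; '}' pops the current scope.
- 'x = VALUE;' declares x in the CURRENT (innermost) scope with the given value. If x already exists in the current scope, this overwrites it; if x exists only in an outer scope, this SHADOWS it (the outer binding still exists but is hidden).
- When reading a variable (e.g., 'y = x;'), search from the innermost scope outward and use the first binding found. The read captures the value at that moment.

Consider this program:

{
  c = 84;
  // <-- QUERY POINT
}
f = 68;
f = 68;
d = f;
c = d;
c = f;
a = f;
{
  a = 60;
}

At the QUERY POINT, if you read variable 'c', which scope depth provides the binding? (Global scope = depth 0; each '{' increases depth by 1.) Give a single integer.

Step 1: enter scope (depth=1)
Step 2: declare c=84 at depth 1
Visible at query point: c=84

Answer: 1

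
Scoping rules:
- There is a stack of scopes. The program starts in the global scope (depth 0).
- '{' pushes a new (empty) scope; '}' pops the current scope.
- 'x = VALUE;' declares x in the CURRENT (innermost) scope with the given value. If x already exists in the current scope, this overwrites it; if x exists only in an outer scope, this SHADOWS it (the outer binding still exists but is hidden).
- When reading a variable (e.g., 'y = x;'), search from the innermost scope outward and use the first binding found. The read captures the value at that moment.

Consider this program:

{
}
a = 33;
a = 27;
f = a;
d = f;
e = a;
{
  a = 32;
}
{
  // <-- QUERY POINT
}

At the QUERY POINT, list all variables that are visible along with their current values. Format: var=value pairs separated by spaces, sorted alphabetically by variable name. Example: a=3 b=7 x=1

Answer: a=27 d=27 e=27 f=27

Derivation:
Step 1: enter scope (depth=1)
Step 2: exit scope (depth=0)
Step 3: declare a=33 at depth 0
Step 4: declare a=27 at depth 0
Step 5: declare f=(read a)=27 at depth 0
Step 6: declare d=(read f)=27 at depth 0
Step 7: declare e=(read a)=27 at depth 0
Step 8: enter scope (depth=1)
Step 9: declare a=32 at depth 1
Step 10: exit scope (depth=0)
Step 11: enter scope (depth=1)
Visible at query point: a=27 d=27 e=27 f=27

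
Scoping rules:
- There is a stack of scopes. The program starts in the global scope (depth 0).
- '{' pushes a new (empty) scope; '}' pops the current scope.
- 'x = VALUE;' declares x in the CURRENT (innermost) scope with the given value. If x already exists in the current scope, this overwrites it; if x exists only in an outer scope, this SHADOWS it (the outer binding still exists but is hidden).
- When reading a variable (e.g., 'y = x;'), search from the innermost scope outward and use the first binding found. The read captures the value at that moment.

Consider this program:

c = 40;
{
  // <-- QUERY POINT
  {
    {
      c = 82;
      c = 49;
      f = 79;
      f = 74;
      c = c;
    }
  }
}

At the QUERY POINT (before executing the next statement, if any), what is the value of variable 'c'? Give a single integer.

Answer: 40

Derivation:
Step 1: declare c=40 at depth 0
Step 2: enter scope (depth=1)
Visible at query point: c=40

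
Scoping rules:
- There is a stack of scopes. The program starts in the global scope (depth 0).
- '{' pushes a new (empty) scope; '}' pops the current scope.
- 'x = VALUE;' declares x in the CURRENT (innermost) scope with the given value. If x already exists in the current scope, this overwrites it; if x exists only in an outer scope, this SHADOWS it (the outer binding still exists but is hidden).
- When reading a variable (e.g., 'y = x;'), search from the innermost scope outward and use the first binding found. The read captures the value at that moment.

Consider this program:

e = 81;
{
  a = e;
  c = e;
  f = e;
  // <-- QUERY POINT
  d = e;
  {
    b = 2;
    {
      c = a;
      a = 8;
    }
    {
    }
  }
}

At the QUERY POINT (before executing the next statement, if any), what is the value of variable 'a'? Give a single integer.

Answer: 81

Derivation:
Step 1: declare e=81 at depth 0
Step 2: enter scope (depth=1)
Step 3: declare a=(read e)=81 at depth 1
Step 4: declare c=(read e)=81 at depth 1
Step 5: declare f=(read e)=81 at depth 1
Visible at query point: a=81 c=81 e=81 f=81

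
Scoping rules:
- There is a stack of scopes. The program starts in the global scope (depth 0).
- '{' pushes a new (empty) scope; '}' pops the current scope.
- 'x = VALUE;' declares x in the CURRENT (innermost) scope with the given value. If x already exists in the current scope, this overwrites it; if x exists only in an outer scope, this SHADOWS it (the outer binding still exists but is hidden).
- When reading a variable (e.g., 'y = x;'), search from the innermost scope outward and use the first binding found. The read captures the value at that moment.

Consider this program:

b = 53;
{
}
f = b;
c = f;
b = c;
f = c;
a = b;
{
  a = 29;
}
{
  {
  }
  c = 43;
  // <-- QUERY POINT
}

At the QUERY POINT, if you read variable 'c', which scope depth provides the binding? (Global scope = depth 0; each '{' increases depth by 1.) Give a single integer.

Step 1: declare b=53 at depth 0
Step 2: enter scope (depth=1)
Step 3: exit scope (depth=0)
Step 4: declare f=(read b)=53 at depth 0
Step 5: declare c=(read f)=53 at depth 0
Step 6: declare b=(read c)=53 at depth 0
Step 7: declare f=(read c)=53 at depth 0
Step 8: declare a=(read b)=53 at depth 0
Step 9: enter scope (depth=1)
Step 10: declare a=29 at depth 1
Step 11: exit scope (depth=0)
Step 12: enter scope (depth=1)
Step 13: enter scope (depth=2)
Step 14: exit scope (depth=1)
Step 15: declare c=43 at depth 1
Visible at query point: a=53 b=53 c=43 f=53

Answer: 1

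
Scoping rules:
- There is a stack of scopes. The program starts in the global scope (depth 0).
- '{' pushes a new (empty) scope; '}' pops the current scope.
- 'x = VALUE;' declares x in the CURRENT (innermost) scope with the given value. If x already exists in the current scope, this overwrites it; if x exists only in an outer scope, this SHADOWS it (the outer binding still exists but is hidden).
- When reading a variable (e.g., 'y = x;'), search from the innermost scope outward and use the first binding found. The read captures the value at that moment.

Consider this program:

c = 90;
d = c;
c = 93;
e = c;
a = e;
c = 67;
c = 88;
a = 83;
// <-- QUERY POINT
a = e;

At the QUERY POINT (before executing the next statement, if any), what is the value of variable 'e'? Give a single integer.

Step 1: declare c=90 at depth 0
Step 2: declare d=(read c)=90 at depth 0
Step 3: declare c=93 at depth 0
Step 4: declare e=(read c)=93 at depth 0
Step 5: declare a=(read e)=93 at depth 0
Step 6: declare c=67 at depth 0
Step 7: declare c=88 at depth 0
Step 8: declare a=83 at depth 0
Visible at query point: a=83 c=88 d=90 e=93

Answer: 93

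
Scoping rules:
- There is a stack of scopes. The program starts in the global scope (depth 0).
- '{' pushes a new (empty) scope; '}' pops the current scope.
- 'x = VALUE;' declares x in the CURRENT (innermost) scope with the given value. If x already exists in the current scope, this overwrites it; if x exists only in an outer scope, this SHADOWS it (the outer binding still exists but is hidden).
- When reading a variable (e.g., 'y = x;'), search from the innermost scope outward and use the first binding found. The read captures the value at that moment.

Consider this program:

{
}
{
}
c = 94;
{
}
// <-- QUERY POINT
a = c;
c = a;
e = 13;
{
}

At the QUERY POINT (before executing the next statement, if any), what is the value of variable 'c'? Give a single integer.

Step 1: enter scope (depth=1)
Step 2: exit scope (depth=0)
Step 3: enter scope (depth=1)
Step 4: exit scope (depth=0)
Step 5: declare c=94 at depth 0
Step 6: enter scope (depth=1)
Step 7: exit scope (depth=0)
Visible at query point: c=94

Answer: 94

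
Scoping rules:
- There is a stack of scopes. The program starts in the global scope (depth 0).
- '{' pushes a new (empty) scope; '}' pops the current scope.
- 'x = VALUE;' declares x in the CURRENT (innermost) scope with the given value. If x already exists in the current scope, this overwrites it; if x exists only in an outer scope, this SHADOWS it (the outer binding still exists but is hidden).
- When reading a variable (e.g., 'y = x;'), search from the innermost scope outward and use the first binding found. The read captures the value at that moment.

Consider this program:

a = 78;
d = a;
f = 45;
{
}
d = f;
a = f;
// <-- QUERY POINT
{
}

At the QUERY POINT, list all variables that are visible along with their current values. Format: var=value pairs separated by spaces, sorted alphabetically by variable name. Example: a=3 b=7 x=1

Answer: a=45 d=45 f=45

Derivation:
Step 1: declare a=78 at depth 0
Step 2: declare d=(read a)=78 at depth 0
Step 3: declare f=45 at depth 0
Step 4: enter scope (depth=1)
Step 5: exit scope (depth=0)
Step 6: declare d=(read f)=45 at depth 0
Step 7: declare a=(read f)=45 at depth 0
Visible at query point: a=45 d=45 f=45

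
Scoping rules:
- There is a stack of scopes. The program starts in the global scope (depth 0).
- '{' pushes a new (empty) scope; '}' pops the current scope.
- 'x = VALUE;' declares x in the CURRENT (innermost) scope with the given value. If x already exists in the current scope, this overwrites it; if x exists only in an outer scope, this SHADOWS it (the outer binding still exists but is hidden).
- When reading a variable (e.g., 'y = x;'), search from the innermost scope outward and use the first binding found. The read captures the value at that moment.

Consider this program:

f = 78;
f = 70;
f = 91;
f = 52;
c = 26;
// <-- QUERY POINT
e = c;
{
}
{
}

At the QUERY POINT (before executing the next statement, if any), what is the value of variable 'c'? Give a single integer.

Answer: 26

Derivation:
Step 1: declare f=78 at depth 0
Step 2: declare f=70 at depth 0
Step 3: declare f=91 at depth 0
Step 4: declare f=52 at depth 0
Step 5: declare c=26 at depth 0
Visible at query point: c=26 f=52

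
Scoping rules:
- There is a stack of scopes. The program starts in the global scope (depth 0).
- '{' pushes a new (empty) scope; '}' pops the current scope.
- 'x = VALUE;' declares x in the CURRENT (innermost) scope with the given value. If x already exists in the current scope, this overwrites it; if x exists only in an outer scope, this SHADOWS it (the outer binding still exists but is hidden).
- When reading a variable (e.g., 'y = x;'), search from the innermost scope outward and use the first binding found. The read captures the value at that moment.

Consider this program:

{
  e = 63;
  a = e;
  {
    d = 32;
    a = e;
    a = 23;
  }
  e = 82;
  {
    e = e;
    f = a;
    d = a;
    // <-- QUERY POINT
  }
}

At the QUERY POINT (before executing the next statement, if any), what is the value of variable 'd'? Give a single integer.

Answer: 63

Derivation:
Step 1: enter scope (depth=1)
Step 2: declare e=63 at depth 1
Step 3: declare a=(read e)=63 at depth 1
Step 4: enter scope (depth=2)
Step 5: declare d=32 at depth 2
Step 6: declare a=(read e)=63 at depth 2
Step 7: declare a=23 at depth 2
Step 8: exit scope (depth=1)
Step 9: declare e=82 at depth 1
Step 10: enter scope (depth=2)
Step 11: declare e=(read e)=82 at depth 2
Step 12: declare f=(read a)=63 at depth 2
Step 13: declare d=(read a)=63 at depth 2
Visible at query point: a=63 d=63 e=82 f=63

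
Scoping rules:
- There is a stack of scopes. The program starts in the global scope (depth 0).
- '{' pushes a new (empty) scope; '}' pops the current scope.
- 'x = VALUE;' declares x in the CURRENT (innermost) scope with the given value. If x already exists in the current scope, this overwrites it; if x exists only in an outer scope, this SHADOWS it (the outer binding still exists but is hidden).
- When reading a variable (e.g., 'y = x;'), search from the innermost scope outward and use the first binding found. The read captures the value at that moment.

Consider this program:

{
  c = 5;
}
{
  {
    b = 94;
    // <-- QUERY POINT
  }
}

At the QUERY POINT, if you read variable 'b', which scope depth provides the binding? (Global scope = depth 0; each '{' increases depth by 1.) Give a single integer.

Answer: 2

Derivation:
Step 1: enter scope (depth=1)
Step 2: declare c=5 at depth 1
Step 3: exit scope (depth=0)
Step 4: enter scope (depth=1)
Step 5: enter scope (depth=2)
Step 6: declare b=94 at depth 2
Visible at query point: b=94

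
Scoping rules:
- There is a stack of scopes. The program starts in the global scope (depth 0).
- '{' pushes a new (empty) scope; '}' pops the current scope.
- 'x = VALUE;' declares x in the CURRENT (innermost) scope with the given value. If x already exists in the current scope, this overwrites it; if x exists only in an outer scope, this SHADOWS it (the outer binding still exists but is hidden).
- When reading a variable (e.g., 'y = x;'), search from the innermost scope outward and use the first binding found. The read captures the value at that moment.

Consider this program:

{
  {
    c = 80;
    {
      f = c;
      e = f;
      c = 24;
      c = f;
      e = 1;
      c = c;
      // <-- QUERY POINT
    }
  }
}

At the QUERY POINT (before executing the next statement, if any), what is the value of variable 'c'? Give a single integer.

Step 1: enter scope (depth=1)
Step 2: enter scope (depth=2)
Step 3: declare c=80 at depth 2
Step 4: enter scope (depth=3)
Step 5: declare f=(read c)=80 at depth 3
Step 6: declare e=(read f)=80 at depth 3
Step 7: declare c=24 at depth 3
Step 8: declare c=(read f)=80 at depth 3
Step 9: declare e=1 at depth 3
Step 10: declare c=(read c)=80 at depth 3
Visible at query point: c=80 e=1 f=80

Answer: 80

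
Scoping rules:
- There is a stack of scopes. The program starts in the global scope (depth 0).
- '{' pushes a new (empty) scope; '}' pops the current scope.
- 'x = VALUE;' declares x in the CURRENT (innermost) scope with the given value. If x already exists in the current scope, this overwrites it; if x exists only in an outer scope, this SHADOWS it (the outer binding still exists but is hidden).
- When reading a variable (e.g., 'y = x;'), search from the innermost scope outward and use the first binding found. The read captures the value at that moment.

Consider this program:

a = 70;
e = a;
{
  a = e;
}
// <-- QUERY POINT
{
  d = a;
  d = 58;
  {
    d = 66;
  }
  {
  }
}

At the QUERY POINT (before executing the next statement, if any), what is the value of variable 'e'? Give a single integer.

Step 1: declare a=70 at depth 0
Step 2: declare e=(read a)=70 at depth 0
Step 3: enter scope (depth=1)
Step 4: declare a=(read e)=70 at depth 1
Step 5: exit scope (depth=0)
Visible at query point: a=70 e=70

Answer: 70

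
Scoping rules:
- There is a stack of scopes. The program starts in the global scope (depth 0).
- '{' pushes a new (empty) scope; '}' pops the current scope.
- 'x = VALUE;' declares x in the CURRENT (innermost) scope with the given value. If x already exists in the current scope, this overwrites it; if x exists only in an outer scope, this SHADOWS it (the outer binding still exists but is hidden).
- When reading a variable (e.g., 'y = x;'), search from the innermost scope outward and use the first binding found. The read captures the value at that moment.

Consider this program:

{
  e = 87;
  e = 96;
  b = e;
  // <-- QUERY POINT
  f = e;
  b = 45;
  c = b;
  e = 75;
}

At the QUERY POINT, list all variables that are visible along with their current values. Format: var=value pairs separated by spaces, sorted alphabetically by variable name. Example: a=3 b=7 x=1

Answer: b=96 e=96

Derivation:
Step 1: enter scope (depth=1)
Step 2: declare e=87 at depth 1
Step 3: declare e=96 at depth 1
Step 4: declare b=(read e)=96 at depth 1
Visible at query point: b=96 e=96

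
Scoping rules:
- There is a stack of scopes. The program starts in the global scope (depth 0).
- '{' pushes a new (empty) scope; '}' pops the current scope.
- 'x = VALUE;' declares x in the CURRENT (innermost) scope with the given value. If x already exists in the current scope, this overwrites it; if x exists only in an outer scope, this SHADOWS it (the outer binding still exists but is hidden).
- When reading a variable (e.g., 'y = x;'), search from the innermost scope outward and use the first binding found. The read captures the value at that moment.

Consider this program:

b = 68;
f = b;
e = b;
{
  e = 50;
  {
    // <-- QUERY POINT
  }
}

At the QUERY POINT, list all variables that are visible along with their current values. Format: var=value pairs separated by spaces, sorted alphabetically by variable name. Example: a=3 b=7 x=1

Step 1: declare b=68 at depth 0
Step 2: declare f=(read b)=68 at depth 0
Step 3: declare e=(read b)=68 at depth 0
Step 4: enter scope (depth=1)
Step 5: declare e=50 at depth 1
Step 6: enter scope (depth=2)
Visible at query point: b=68 e=50 f=68

Answer: b=68 e=50 f=68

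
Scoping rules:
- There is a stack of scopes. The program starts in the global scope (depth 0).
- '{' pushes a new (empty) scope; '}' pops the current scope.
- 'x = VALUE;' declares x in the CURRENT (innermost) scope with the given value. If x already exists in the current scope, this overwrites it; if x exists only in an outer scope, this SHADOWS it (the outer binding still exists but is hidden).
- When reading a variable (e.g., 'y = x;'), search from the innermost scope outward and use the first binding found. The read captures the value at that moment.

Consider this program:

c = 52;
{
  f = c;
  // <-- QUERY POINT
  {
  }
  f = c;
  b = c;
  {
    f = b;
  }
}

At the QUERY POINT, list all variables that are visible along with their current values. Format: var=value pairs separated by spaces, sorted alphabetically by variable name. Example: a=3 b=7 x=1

Answer: c=52 f=52

Derivation:
Step 1: declare c=52 at depth 0
Step 2: enter scope (depth=1)
Step 3: declare f=(read c)=52 at depth 1
Visible at query point: c=52 f=52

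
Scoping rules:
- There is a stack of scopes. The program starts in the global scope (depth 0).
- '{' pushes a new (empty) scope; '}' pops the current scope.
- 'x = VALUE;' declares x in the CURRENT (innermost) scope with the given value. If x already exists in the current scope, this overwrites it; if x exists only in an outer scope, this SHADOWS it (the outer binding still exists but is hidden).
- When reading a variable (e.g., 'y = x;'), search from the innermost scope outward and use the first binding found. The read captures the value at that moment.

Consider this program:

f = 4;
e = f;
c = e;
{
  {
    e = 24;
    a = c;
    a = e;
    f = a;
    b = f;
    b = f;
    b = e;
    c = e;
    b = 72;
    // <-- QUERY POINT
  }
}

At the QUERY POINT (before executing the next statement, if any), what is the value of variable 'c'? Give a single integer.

Answer: 24

Derivation:
Step 1: declare f=4 at depth 0
Step 2: declare e=(read f)=4 at depth 0
Step 3: declare c=(read e)=4 at depth 0
Step 4: enter scope (depth=1)
Step 5: enter scope (depth=2)
Step 6: declare e=24 at depth 2
Step 7: declare a=(read c)=4 at depth 2
Step 8: declare a=(read e)=24 at depth 2
Step 9: declare f=(read a)=24 at depth 2
Step 10: declare b=(read f)=24 at depth 2
Step 11: declare b=(read f)=24 at depth 2
Step 12: declare b=(read e)=24 at depth 2
Step 13: declare c=(read e)=24 at depth 2
Step 14: declare b=72 at depth 2
Visible at query point: a=24 b=72 c=24 e=24 f=24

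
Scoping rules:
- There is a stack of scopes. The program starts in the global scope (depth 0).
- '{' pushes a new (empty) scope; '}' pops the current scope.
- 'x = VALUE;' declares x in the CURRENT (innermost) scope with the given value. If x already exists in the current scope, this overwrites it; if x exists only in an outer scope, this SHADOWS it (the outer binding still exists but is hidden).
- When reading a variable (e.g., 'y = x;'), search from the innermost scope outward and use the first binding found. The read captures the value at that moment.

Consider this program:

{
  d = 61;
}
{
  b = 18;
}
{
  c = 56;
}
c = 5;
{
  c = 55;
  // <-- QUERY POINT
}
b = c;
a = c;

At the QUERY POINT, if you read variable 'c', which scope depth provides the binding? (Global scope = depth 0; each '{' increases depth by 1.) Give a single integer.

Answer: 1

Derivation:
Step 1: enter scope (depth=1)
Step 2: declare d=61 at depth 1
Step 3: exit scope (depth=0)
Step 4: enter scope (depth=1)
Step 5: declare b=18 at depth 1
Step 6: exit scope (depth=0)
Step 7: enter scope (depth=1)
Step 8: declare c=56 at depth 1
Step 9: exit scope (depth=0)
Step 10: declare c=5 at depth 0
Step 11: enter scope (depth=1)
Step 12: declare c=55 at depth 1
Visible at query point: c=55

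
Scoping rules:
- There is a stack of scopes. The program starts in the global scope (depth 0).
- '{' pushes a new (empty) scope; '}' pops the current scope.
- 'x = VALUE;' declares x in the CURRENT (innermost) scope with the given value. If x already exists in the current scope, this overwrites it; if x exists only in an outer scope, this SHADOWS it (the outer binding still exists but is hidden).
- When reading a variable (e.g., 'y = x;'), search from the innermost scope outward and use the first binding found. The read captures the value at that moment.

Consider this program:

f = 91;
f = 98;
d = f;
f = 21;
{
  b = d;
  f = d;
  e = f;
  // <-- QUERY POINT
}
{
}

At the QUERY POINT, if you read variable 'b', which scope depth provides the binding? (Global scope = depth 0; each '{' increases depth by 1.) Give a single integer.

Step 1: declare f=91 at depth 0
Step 2: declare f=98 at depth 0
Step 3: declare d=(read f)=98 at depth 0
Step 4: declare f=21 at depth 0
Step 5: enter scope (depth=1)
Step 6: declare b=(read d)=98 at depth 1
Step 7: declare f=(read d)=98 at depth 1
Step 8: declare e=(read f)=98 at depth 1
Visible at query point: b=98 d=98 e=98 f=98

Answer: 1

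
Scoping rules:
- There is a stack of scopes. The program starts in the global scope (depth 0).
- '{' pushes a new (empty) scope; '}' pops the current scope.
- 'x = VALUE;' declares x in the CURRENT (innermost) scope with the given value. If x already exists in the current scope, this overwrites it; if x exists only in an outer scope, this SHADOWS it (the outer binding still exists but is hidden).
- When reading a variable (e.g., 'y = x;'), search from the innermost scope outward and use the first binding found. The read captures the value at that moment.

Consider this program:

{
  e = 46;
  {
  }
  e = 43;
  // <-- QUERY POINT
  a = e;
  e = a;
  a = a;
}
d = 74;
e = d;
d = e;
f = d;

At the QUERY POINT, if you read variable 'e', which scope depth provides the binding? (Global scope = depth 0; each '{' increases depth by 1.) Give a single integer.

Answer: 1

Derivation:
Step 1: enter scope (depth=1)
Step 2: declare e=46 at depth 1
Step 3: enter scope (depth=2)
Step 4: exit scope (depth=1)
Step 5: declare e=43 at depth 1
Visible at query point: e=43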